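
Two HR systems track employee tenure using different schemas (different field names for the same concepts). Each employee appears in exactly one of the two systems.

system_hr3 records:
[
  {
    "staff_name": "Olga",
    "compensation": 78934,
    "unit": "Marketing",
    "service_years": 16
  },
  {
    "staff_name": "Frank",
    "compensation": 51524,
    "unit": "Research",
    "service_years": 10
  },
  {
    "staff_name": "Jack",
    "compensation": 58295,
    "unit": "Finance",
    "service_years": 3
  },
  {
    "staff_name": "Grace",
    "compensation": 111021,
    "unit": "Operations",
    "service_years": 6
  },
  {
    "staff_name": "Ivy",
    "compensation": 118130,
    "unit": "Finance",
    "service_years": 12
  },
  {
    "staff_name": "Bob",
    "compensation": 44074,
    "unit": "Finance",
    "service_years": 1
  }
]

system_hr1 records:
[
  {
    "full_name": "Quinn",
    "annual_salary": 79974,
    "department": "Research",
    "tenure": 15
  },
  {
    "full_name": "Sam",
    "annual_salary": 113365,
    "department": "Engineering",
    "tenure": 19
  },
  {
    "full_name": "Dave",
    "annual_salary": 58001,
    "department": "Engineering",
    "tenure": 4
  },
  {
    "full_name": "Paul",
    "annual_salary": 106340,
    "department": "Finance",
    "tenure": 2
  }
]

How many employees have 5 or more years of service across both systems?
6

Reconcile schemas: "service_years" (system_hr3) = "tenure" (system_hr1) = years of service

From system_hr3: 4 employees with >= 5 years
From system_hr1: 2 employees with >= 5 years

Total: 4 + 2 = 6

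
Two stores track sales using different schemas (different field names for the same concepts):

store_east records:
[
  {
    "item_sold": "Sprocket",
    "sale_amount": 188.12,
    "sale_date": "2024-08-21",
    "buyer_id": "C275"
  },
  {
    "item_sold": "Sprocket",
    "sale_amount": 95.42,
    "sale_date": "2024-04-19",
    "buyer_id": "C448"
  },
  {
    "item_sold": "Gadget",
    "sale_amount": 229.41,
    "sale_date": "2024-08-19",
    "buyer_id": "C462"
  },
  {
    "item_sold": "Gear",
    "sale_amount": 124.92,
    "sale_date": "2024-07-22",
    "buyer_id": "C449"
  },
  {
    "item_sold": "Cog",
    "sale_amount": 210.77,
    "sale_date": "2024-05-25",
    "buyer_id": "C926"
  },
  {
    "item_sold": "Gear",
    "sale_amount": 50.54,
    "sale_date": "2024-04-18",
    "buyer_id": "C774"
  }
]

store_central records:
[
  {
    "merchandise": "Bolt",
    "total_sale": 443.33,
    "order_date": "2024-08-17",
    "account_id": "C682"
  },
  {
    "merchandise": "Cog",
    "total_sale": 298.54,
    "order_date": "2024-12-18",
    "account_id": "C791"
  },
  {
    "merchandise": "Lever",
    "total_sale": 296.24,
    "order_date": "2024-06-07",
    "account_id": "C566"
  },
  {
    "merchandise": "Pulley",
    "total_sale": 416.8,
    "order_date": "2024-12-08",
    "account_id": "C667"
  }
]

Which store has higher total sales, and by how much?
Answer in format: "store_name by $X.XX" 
store_central by $555.73

Schema mapping: "sale_amount" (store_east) = "total_sale" (store_central) = sale amount

Total for store_east: 899.18
Total for store_central: 1454.91

Difference: |899.18 - 1454.91| = 555.73
store_central has higher sales by $555.73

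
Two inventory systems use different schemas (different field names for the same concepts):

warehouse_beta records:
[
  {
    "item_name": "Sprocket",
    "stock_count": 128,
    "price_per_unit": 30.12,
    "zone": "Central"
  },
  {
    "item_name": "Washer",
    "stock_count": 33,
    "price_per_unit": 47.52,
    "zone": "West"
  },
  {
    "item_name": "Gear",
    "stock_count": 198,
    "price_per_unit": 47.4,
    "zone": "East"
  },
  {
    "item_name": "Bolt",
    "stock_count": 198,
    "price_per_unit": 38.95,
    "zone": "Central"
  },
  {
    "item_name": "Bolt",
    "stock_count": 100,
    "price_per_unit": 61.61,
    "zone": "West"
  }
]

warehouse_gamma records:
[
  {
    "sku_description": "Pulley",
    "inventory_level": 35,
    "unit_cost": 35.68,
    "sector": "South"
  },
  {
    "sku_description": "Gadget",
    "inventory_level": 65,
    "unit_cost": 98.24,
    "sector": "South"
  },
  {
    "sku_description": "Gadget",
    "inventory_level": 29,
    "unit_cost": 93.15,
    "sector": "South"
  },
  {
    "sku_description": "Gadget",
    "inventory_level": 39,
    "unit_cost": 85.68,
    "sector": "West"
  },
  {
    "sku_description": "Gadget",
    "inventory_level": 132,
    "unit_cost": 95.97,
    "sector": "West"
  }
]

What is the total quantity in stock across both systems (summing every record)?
957

To reconcile these schemas, identify the field holding the quantity in stock in each system:
1. In warehouse_beta it is "stock_count"
2. In warehouse_gamma it is "inventory_level"

From warehouse_beta: 128 + 33 + 198 + 198 + 100 = 657
From warehouse_gamma: 35 + 65 + 29 + 39 + 132 = 300

Total: 657 + 300 = 957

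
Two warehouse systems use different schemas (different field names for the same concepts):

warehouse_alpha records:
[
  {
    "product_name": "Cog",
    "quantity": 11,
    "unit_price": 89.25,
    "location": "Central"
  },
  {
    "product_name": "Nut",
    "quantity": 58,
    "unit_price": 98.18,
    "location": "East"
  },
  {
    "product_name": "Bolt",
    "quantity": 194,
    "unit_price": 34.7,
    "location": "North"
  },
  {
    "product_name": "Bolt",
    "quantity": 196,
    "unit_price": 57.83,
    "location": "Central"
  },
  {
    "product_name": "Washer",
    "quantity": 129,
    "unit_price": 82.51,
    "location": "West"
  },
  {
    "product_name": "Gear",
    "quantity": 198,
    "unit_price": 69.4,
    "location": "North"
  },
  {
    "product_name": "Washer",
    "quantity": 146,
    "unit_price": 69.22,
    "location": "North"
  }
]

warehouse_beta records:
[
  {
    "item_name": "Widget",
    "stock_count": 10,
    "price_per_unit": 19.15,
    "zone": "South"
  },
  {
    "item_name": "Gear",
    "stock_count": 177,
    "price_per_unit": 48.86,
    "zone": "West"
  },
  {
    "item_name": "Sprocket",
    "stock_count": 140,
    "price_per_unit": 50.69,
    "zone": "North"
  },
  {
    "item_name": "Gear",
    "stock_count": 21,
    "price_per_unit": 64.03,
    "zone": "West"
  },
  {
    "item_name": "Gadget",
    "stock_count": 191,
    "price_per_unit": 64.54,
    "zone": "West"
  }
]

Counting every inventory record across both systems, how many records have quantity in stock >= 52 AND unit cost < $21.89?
0

Schema mappings:
- "quantity" (warehouse_alpha) = "stock_count" (warehouse_beta) = quantity
- "unit_price" (warehouse_alpha) = "price_per_unit" (warehouse_beta) = unit cost

Records meeting both conditions in warehouse_alpha: 0
Records meeting both conditions in warehouse_beta: 0

Total: 0 + 0 = 0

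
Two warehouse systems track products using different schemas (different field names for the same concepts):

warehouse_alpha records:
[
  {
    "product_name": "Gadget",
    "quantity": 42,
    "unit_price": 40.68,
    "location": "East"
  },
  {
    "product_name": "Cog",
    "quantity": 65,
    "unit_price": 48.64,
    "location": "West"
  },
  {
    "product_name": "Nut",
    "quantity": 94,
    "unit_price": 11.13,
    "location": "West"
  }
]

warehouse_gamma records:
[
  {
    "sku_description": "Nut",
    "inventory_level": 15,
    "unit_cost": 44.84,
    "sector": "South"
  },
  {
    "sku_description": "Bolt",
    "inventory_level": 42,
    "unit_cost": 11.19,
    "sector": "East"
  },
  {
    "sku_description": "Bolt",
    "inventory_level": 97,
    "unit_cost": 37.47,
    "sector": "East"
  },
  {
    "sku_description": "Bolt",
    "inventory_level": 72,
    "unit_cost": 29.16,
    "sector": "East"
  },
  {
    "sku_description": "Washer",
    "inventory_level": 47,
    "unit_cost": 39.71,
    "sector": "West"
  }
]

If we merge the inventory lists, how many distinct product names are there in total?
5

Schema mapping: "product_name" (warehouse_alpha) = "sku_description" (warehouse_gamma) = product name

Products in warehouse_alpha: ['Cog', 'Gadget', 'Nut']
Products in warehouse_gamma: ['Bolt', 'Nut', 'Washer']

Union (unique products): ['Bolt', 'Cog', 'Gadget', 'Nut', 'Washer']
Count: 5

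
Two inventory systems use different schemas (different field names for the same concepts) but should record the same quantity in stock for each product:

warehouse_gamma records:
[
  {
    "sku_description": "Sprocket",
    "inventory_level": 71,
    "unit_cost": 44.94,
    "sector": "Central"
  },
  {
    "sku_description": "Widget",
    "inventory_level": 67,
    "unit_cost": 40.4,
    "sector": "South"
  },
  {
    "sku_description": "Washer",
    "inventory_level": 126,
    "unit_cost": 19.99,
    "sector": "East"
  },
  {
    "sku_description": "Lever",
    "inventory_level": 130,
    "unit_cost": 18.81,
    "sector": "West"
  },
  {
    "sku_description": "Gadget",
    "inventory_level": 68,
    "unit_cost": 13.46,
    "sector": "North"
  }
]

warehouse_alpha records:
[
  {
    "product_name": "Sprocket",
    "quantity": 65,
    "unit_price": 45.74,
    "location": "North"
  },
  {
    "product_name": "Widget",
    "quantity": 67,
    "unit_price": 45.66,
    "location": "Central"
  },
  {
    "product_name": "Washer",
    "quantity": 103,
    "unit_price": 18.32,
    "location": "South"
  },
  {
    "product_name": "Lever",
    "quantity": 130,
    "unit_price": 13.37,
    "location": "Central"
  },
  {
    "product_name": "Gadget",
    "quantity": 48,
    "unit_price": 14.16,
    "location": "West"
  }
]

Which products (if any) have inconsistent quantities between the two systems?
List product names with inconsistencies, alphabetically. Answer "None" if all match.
Gadget, Sprocket, Washer

Schema mappings:
- "sku_description" (warehouse_gamma) = "product_name" (warehouse_alpha) = product name
- "inventory_level" (warehouse_gamma) = "quantity" (warehouse_alpha) = quantity

Comparison:
  Sprocket: 71 vs 65 - MISMATCH
  Widget: 67 vs 67 - MATCH
  Washer: 126 vs 103 - MISMATCH
  Lever: 130 vs 130 - MATCH
  Gadget: 68 vs 48 - MISMATCH

Products with inconsistencies: Gadget, Sprocket, Washer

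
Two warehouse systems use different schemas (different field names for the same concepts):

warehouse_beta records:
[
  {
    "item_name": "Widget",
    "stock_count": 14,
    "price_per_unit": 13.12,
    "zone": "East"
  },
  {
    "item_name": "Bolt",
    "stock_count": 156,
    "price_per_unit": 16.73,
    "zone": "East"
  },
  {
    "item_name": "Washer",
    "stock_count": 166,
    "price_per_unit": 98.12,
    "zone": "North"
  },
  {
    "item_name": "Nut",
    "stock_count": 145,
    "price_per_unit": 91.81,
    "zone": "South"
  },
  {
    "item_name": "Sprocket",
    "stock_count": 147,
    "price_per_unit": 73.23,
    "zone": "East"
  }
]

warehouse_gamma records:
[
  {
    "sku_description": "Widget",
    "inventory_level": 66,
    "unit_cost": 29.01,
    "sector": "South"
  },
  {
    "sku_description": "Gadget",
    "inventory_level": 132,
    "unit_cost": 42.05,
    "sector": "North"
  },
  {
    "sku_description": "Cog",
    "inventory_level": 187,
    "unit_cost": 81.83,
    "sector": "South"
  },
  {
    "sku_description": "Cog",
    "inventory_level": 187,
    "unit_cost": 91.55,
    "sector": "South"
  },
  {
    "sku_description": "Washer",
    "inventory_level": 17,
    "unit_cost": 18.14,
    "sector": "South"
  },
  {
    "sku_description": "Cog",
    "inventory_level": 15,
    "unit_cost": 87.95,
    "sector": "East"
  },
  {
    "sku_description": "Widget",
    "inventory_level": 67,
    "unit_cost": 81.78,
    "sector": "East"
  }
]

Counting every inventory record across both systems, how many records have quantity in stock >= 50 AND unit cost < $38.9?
2

Schema mappings:
- "stock_count" (warehouse_beta) = "inventory_level" (warehouse_gamma) = quantity
- "price_per_unit" (warehouse_beta) = "unit_cost" (warehouse_gamma) = unit cost

Records meeting both conditions in warehouse_beta: 1
Records meeting both conditions in warehouse_gamma: 1

Total: 1 + 1 = 2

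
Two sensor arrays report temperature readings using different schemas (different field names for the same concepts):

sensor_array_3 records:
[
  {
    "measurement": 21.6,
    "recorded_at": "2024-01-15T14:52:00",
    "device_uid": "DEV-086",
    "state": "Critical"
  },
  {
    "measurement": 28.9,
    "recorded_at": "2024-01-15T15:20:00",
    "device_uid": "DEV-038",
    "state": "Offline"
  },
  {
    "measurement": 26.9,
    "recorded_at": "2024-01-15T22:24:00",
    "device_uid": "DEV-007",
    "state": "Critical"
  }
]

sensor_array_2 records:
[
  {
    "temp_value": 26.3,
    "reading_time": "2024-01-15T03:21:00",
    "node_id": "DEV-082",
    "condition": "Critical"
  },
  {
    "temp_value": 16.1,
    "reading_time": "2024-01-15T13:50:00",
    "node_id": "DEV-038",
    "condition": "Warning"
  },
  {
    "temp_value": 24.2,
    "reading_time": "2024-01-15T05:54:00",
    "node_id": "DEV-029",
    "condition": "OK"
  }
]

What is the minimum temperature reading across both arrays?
16.1

Schema mapping: "measurement" (sensor_array_3) = "temp_value" (sensor_array_2) = temperature reading

Minimum in sensor_array_3: 21.6
Minimum in sensor_array_2: 16.1

Overall minimum: min(21.6, 16.1) = 16.1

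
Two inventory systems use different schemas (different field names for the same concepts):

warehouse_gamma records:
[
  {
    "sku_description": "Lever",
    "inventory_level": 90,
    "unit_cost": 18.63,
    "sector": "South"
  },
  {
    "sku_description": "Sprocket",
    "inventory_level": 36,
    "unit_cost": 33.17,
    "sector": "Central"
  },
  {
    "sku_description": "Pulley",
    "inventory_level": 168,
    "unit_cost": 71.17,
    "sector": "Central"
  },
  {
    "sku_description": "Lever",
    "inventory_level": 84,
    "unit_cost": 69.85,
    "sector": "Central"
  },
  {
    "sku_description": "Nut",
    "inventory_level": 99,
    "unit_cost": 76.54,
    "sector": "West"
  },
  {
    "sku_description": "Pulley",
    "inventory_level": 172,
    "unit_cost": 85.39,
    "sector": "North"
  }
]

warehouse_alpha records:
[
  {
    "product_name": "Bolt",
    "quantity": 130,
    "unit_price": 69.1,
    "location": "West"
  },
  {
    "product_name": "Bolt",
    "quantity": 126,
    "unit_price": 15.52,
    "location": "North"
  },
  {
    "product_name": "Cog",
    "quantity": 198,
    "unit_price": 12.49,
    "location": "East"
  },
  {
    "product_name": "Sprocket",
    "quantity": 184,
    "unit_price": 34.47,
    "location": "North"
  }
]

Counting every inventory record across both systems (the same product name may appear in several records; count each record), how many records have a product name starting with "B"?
2

Schema mapping: "sku_description" (warehouse_gamma) = "product_name" (warehouse_alpha) = product name

Records with product name starting with "B" in warehouse_gamma: 0
Records with product name starting with "B" in warehouse_alpha: 2

Total: 0 + 2 = 2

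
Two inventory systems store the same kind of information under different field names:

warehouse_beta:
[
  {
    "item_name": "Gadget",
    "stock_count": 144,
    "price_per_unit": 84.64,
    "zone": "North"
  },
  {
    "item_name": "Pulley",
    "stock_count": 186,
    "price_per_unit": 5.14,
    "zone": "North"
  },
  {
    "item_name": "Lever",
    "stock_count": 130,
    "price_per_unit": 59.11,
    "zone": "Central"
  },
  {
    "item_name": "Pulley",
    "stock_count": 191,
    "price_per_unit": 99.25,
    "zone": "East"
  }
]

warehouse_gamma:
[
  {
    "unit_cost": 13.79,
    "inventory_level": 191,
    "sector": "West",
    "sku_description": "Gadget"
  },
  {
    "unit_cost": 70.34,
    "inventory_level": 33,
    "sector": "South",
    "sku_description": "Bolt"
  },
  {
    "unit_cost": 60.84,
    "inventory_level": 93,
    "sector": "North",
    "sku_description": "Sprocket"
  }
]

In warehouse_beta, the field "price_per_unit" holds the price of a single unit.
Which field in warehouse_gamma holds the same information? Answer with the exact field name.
unit_cost

In warehouse_beta, "price_per_unit" holds the price of a single unit.
The fields in warehouse_gamma are: "unit_cost", "inventory_level", "sector", "sku_description".
"unit_cost" is the match: the name refers to the same concept and its values are decimal currency amounts (e.g. 13.79, 70.34).
The other fields ("inventory_level", "sector", "sku_description") hold different kinds of data.

So "price_per_unit" in warehouse_beta corresponds to "unit_cost" in warehouse_gamma.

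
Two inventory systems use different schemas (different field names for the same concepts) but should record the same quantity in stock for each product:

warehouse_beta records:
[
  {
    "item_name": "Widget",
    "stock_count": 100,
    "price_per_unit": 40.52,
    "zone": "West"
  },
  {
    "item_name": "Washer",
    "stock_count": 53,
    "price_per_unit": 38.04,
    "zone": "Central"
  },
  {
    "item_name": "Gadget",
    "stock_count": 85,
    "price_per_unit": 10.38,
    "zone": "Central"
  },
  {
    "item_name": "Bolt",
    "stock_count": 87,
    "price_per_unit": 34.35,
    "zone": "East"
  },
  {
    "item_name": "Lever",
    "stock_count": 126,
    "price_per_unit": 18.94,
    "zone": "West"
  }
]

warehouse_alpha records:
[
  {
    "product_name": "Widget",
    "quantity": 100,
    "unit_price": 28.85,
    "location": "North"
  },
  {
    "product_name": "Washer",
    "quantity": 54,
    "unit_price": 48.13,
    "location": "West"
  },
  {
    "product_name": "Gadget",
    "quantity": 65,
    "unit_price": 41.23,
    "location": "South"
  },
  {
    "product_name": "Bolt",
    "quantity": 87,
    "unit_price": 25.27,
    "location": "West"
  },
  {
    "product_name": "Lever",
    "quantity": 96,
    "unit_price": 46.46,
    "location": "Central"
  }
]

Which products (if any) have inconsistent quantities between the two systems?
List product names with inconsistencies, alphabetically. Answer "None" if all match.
Gadget, Lever, Washer

Schema mappings:
- "item_name" (warehouse_beta) = "product_name" (warehouse_alpha) = product name
- "stock_count" (warehouse_beta) = "quantity" (warehouse_alpha) = quantity

Comparison:
  Widget: 100 vs 100 - MATCH
  Washer: 53 vs 54 - MISMATCH
  Gadget: 85 vs 65 - MISMATCH
  Bolt: 87 vs 87 - MATCH
  Lever: 126 vs 96 - MISMATCH

Products with inconsistencies: Gadget, Lever, Washer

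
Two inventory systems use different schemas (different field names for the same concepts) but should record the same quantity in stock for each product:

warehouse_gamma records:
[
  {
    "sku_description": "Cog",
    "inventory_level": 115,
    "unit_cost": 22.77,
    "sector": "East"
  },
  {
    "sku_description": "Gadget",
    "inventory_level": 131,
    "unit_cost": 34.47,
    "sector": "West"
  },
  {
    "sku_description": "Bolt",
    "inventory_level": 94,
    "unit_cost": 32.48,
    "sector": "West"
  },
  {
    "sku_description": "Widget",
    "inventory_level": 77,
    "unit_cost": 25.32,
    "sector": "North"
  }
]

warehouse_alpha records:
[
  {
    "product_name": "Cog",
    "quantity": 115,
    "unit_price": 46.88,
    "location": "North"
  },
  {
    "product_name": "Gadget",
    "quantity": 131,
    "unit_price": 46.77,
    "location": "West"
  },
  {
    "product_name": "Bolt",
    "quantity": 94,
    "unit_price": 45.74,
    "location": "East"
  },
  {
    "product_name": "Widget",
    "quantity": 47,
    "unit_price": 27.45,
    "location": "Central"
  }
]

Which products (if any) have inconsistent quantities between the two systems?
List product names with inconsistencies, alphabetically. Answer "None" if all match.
Widget

Schema mappings:
- "sku_description" (warehouse_gamma) = "product_name" (warehouse_alpha) = product name
- "inventory_level" (warehouse_gamma) = "quantity" (warehouse_alpha) = quantity

Comparison:
  Cog: 115 vs 115 - MATCH
  Gadget: 131 vs 131 - MATCH
  Bolt: 94 vs 94 - MATCH
  Widget: 77 vs 47 - MISMATCH

Products with inconsistencies: Widget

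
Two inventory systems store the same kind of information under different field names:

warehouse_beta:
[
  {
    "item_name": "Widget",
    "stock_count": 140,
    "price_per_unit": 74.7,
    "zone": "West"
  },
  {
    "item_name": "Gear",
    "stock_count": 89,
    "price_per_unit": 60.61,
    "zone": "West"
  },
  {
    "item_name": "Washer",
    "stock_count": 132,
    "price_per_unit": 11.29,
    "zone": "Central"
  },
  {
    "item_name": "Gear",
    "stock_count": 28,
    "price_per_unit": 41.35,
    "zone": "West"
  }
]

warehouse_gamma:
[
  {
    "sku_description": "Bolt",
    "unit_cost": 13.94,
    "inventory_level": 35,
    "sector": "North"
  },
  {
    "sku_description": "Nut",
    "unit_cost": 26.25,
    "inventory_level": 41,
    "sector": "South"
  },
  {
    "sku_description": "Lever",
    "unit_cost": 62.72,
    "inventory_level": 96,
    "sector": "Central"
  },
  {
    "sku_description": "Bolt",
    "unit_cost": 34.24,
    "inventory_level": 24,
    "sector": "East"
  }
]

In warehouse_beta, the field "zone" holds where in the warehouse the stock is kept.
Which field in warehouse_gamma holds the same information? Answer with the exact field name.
sector

In warehouse_beta, "zone" holds where in the warehouse the stock is kept.
The fields in warehouse_gamma are: "sku_description", "unit_cost", "inventory_level", "sector".
"sector" is the match: the name refers to the same concept and its values are area labels (e.g. 'Central', 'East').
The other fields ("sku_description", "unit_cost", "inventory_level") hold different kinds of data.

So "zone" in warehouse_beta corresponds to "sector" in warehouse_gamma.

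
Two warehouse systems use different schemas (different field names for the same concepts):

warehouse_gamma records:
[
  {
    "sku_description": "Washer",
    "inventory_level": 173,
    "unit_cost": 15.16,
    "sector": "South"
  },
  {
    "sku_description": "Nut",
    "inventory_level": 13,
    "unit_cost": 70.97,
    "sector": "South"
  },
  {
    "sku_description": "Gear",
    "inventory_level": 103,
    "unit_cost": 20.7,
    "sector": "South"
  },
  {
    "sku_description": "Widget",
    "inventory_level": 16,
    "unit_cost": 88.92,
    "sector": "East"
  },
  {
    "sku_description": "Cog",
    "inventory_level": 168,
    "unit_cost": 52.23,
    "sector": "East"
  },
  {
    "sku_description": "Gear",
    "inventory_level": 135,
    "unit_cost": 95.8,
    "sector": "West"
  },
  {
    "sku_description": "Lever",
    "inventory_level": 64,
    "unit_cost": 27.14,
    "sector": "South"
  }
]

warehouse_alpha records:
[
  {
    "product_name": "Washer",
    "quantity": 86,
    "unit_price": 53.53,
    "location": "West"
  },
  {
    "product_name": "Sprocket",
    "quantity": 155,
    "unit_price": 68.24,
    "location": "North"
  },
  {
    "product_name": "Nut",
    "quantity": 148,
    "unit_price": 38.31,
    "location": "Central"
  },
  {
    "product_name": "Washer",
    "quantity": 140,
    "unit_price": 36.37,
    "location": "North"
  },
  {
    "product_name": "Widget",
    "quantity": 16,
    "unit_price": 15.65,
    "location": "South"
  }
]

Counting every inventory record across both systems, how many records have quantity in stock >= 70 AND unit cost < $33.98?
2

Schema mappings:
- "inventory_level" (warehouse_gamma) = "quantity" (warehouse_alpha) = quantity
- "unit_cost" (warehouse_gamma) = "unit_price" (warehouse_alpha) = unit cost

Records meeting both conditions in warehouse_gamma: 2
Records meeting both conditions in warehouse_alpha: 0

Total: 2 + 0 = 2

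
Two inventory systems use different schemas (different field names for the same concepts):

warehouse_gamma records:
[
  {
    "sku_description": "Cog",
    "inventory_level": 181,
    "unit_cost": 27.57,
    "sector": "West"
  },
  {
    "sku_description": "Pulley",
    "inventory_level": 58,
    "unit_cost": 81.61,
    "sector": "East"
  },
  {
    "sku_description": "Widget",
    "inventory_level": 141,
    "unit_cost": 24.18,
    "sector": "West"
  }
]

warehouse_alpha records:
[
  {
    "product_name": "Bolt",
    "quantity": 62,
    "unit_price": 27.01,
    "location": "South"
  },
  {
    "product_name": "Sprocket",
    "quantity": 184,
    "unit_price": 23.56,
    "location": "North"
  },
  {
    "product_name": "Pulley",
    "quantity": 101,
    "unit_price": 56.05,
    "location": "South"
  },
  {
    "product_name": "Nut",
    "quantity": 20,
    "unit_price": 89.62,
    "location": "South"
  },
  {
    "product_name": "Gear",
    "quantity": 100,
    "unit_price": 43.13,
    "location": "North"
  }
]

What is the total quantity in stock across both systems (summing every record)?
847

To reconcile these schemas, identify the field holding the quantity in stock in each system:
1. In warehouse_gamma it is "inventory_level"
2. In warehouse_alpha it is "quantity"

From warehouse_gamma: 181 + 58 + 141 = 380
From warehouse_alpha: 62 + 184 + 101 + 20 + 100 = 467

Total: 380 + 467 = 847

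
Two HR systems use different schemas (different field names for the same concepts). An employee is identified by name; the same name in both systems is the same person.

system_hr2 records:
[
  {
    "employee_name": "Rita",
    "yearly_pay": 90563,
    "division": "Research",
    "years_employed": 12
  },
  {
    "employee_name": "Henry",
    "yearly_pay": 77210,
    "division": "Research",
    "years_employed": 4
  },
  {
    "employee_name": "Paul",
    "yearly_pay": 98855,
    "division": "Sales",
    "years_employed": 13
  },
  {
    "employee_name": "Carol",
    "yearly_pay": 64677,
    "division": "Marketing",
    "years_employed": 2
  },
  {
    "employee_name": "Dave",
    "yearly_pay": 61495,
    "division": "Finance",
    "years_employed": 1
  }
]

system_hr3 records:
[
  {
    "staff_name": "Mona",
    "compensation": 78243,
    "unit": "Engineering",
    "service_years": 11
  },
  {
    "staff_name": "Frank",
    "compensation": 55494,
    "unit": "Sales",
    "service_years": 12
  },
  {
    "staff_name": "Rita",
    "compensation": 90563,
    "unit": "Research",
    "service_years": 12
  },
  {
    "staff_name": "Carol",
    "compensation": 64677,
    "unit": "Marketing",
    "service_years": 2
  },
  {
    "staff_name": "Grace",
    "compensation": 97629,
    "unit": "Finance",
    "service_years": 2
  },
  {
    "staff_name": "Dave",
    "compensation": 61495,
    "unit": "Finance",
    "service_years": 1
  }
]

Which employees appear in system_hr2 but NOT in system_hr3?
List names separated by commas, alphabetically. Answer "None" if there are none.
Henry, Paul

Schema mapping: "employee_name" (system_hr2) = "staff_name" (system_hr3) = employee name

Names in system_hr2: ['Carol', 'Dave', 'Henry', 'Paul', 'Rita']
Names in system_hr3: ['Carol', 'Dave', 'Frank', 'Grace', 'Mona', 'Rita']

In system_hr2 but not system_hr3: ['Henry', 'Paul']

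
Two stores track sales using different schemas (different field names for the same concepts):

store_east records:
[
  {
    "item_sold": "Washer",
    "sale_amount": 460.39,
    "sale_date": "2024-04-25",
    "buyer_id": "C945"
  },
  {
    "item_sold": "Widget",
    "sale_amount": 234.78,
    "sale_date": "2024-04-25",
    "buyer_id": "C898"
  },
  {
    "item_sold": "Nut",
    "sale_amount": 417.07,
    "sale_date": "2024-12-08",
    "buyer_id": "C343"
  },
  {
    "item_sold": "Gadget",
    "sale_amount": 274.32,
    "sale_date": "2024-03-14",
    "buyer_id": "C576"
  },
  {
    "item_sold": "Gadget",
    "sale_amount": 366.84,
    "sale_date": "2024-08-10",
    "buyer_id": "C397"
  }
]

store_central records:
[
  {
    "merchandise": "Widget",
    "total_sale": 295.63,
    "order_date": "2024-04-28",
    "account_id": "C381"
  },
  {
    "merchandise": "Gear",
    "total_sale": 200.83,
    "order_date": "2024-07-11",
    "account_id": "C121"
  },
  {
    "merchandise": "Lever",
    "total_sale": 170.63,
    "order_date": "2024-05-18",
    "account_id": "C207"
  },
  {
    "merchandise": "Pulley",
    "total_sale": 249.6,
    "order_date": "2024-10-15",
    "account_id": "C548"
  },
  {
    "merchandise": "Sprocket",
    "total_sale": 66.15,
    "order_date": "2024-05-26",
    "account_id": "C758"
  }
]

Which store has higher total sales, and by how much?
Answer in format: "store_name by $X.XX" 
store_east by $770.56

Schema mapping: "sale_amount" (store_east) = "total_sale" (store_central) = sale amount

Total for store_east: 1753.40
Total for store_central: 982.84

Difference: |1753.40 - 982.84| = 770.56
store_east has higher sales by $770.56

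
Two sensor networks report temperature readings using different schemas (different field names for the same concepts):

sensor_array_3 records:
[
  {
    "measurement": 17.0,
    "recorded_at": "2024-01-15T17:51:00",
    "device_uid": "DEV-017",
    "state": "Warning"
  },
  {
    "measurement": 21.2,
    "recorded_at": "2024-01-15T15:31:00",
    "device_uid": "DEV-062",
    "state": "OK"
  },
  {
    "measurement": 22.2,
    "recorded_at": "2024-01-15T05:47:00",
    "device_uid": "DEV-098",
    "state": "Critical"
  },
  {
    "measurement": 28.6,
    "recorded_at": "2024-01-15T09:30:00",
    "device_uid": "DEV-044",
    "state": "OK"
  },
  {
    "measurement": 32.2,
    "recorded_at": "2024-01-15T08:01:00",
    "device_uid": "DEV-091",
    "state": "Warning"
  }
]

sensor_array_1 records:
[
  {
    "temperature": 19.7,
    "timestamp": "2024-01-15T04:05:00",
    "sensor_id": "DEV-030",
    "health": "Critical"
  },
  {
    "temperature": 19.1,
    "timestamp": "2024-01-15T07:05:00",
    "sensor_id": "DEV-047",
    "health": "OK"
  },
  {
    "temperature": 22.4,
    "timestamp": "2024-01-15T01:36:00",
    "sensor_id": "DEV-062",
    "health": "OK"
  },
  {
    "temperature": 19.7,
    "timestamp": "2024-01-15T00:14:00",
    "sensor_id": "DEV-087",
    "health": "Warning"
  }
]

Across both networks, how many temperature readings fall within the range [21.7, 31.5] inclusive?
3

Schema mapping: "measurement" (sensor_array_3) = "temperature" (sensor_array_1) = temperature

Readings in [21.7, 31.5] from sensor_array_3: 2
Readings in [21.7, 31.5] from sensor_array_1: 1

Total count: 2 + 1 = 3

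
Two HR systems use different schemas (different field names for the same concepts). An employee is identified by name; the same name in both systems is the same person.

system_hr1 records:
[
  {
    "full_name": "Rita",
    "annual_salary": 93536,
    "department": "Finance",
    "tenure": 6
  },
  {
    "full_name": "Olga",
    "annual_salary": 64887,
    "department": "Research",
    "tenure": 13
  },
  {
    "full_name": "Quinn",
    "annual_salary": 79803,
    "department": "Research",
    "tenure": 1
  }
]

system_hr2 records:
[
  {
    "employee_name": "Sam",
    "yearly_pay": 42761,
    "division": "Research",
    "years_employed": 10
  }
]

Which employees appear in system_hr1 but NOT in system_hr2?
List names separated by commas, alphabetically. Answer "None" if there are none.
Olga, Quinn, Rita

Schema mapping: "full_name" (system_hr1) = "employee_name" (system_hr2) = employee name

Names in system_hr1: ['Olga', 'Quinn', 'Rita']
Names in system_hr2: ['Sam']

In system_hr1 but not system_hr2: ['Olga', 'Quinn', 'Rita']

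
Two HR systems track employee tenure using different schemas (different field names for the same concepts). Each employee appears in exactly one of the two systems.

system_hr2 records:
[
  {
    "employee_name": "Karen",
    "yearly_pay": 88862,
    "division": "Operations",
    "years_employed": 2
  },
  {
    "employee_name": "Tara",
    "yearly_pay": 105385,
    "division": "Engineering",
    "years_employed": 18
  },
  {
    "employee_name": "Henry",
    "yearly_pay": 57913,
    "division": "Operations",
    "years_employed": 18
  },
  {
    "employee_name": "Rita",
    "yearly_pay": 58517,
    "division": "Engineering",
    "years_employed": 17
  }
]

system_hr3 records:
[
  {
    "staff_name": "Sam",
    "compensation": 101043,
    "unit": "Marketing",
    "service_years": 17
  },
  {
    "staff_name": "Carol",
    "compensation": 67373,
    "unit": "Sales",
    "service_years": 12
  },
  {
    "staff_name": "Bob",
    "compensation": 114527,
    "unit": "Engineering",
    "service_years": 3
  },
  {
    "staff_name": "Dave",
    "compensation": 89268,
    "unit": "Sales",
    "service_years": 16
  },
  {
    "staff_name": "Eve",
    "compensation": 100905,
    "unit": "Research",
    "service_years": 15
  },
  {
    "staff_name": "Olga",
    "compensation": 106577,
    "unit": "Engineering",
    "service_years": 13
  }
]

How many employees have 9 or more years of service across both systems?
8

Reconcile schemas: "years_employed" (system_hr2) = "service_years" (system_hr3) = years of service

From system_hr2: 3 employees with >= 9 years
From system_hr3: 5 employees with >= 9 years

Total: 3 + 5 = 8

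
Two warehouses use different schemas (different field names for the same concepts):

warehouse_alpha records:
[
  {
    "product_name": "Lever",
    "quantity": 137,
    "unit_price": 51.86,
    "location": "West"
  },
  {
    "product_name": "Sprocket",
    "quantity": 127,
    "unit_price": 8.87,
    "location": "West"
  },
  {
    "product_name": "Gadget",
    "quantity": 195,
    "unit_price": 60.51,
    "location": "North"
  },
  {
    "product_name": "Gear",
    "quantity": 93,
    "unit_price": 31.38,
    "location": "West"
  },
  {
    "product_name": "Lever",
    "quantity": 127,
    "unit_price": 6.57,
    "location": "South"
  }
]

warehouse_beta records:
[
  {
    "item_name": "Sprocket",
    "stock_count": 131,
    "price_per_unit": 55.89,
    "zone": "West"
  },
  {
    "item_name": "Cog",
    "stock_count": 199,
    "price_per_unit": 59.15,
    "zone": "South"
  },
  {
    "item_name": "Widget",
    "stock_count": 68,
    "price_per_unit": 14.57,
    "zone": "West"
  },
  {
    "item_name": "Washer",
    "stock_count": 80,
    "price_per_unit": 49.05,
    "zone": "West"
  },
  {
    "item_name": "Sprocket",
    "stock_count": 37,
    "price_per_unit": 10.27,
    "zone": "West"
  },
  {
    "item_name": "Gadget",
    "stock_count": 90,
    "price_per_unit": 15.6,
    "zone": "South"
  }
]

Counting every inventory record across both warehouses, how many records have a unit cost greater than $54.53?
3

Schema mapping: "unit_price" (warehouse_alpha) = "price_per_unit" (warehouse_beta) = unit cost

Records > $54.53 in warehouse_alpha: 1
Records > $54.53 in warehouse_beta: 2

Total count: 1 + 2 = 3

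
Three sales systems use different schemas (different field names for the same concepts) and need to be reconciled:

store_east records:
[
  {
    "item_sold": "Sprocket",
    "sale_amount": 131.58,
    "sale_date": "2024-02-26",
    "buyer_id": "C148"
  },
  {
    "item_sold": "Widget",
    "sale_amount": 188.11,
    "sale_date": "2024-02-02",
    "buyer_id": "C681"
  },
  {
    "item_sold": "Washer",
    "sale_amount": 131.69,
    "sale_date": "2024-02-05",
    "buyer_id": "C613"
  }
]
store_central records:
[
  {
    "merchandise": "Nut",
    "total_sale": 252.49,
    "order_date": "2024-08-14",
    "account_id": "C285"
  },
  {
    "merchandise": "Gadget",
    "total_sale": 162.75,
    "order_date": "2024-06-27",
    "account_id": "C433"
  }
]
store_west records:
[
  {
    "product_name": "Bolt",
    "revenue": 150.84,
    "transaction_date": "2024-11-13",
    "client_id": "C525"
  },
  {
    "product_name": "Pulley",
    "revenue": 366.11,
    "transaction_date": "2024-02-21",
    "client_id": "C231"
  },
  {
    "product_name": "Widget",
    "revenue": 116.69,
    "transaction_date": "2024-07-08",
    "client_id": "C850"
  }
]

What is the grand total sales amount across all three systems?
1500.26

Schema reconciliation - all amount fields map to sale amount:

store_east (sale_amount): 451.38
store_central (total_sale): 415.24
store_west (revenue): 633.64

Grand total: 1500.26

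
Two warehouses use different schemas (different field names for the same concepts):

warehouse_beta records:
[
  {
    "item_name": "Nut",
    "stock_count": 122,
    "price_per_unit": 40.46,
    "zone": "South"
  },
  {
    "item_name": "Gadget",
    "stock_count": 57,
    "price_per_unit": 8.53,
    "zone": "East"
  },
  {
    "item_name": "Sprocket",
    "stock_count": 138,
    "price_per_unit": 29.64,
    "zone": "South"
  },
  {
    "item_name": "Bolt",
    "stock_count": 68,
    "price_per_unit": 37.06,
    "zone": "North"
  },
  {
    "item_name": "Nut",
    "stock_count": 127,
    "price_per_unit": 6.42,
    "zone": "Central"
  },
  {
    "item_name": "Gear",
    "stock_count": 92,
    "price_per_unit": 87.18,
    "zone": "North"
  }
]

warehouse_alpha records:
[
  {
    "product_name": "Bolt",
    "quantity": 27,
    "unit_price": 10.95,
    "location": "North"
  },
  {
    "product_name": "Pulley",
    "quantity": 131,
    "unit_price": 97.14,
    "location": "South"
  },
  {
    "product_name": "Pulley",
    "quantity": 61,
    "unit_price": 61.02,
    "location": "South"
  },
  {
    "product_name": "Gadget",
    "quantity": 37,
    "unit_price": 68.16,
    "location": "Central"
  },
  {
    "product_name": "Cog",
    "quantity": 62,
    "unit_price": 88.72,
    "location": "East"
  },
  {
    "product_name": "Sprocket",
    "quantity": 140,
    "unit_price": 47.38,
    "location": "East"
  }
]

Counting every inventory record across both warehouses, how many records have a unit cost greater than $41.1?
6

Schema mapping: "price_per_unit" (warehouse_beta) = "unit_price" (warehouse_alpha) = unit cost

Records > $41.1 in warehouse_beta: 1
Records > $41.1 in warehouse_alpha: 5

Total count: 1 + 5 = 6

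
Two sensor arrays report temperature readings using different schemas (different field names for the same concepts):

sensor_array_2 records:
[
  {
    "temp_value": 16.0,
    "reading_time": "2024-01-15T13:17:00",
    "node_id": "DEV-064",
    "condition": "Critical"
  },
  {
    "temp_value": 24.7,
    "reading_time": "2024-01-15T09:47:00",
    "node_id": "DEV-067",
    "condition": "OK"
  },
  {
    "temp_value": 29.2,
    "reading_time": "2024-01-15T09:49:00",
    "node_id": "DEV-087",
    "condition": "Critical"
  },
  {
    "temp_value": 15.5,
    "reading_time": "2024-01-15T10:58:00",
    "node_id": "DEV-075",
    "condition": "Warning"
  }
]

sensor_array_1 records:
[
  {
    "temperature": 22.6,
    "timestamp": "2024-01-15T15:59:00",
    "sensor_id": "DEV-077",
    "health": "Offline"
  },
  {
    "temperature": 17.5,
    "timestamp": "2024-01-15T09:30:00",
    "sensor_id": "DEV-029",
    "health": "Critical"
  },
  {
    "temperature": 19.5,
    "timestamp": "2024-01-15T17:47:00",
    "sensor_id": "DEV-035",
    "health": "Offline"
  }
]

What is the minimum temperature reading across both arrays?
15.5

Schema mapping: "temp_value" (sensor_array_2) = "temperature" (sensor_array_1) = temperature reading

Minimum in sensor_array_2: 15.5
Minimum in sensor_array_1: 17.5

Overall minimum: min(15.5, 17.5) = 15.5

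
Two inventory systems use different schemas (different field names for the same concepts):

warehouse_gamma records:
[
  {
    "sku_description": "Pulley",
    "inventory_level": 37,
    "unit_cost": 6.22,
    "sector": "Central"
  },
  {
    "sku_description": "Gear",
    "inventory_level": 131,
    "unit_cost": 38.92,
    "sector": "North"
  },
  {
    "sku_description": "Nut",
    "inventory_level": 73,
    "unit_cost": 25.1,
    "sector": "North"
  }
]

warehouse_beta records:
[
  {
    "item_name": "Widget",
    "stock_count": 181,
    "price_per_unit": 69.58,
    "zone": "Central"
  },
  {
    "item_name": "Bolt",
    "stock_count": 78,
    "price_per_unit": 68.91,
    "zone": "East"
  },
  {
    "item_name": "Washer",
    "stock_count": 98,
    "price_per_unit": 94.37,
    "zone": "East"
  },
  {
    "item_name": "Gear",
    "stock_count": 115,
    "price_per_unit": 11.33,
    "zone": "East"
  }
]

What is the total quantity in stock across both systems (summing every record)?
713

To reconcile these schemas, identify the field holding the quantity in stock in each system:
1. In warehouse_gamma it is "inventory_level"
2. In warehouse_beta it is "stock_count"

From warehouse_gamma: 37 + 131 + 73 = 241
From warehouse_beta: 181 + 78 + 98 + 115 = 472

Total: 241 + 472 = 713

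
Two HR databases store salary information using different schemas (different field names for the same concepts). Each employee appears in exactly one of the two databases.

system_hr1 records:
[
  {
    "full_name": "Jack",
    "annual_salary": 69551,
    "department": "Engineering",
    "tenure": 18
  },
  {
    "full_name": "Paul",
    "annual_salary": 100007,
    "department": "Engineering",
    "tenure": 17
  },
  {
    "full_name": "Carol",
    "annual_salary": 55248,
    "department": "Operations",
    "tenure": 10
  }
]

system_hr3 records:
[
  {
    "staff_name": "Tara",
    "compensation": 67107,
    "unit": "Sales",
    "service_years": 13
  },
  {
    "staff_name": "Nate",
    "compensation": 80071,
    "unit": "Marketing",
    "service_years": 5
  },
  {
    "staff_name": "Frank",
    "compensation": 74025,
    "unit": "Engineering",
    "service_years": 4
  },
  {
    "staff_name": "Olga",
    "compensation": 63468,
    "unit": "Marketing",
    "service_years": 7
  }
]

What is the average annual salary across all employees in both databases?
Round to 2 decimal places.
72782.43

Schema mapping: "annual_salary" (system_hr1) = "compensation" (system_hr3) = annual salary

All salaries: [69551, 100007, 55248, 67107, 80071, 74025, 63468]
Sum: 509477
Count: 7
Average: 509477 / 7 = 72782.43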